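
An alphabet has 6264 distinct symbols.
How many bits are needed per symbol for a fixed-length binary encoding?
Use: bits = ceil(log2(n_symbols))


log2(6264) = 12.6129
Bracket: 2^12 = 4096 < 6264 <= 2^13 = 8192
So ceil(log2(6264)) = 13

bits = ceil(log2(6264)) = ceil(12.6129) = 13 bits


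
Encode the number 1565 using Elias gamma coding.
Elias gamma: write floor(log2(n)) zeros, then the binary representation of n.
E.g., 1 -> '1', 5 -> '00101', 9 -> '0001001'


num_bits = floor(log2(1565)) + 1 = 11
leading_zeros = num_bits - 1 = 10
binary(1565) = 11000011101

Elias gamma(1565) = '0000000000' + '11000011101' = 000000000011000011101 (21 bits)


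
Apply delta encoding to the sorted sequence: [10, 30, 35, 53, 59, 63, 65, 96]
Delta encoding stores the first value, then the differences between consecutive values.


First value: 10
Deltas:
  30 - 10 = 20
  35 - 30 = 5
  53 - 35 = 18
  59 - 53 = 6
  63 - 59 = 4
  65 - 63 = 2
  96 - 65 = 31


Delta encoded: [10, 20, 5, 18, 6, 4, 2, 31]


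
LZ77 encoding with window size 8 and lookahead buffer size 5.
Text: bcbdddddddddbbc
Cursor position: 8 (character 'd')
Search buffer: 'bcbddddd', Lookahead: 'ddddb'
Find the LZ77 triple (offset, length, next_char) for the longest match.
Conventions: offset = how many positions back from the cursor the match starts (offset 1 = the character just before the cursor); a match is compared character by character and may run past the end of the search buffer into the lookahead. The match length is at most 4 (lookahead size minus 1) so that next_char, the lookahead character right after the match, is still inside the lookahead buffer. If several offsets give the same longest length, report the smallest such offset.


Try each offset into the search buffer:
  offset=1 (pos 7, char 'd'): match length 4
  offset=2 (pos 6, char 'd'): match length 4
  offset=3 (pos 5, char 'd'): match length 4
  offset=4 (pos 4, char 'd'): match length 4
  offset=5 (pos 3, char 'd'): match length 4
  offset=6 (pos 2, char 'b'): match length 0
  offset=7 (pos 1, char 'c'): match length 0
  offset=8 (pos 0, char 'b'): match length 0
Longest match has length 4, found at offsets 1, 2, 3, 4, 5; take the smallest, offset 1.
next_char = character at position 8 + 4 = 12 -> 'b'

Best match: offset=1, length=4 (matching 'dddd' starting at position 7)
LZ77 triple: (1, 4, 'b')


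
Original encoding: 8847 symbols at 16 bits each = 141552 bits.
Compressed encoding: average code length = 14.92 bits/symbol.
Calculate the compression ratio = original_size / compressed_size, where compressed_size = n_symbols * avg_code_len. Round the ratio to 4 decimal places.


original_size = n_symbols * orig_bits = 8847 * 16 = 141552 bits
compressed_size = n_symbols * avg_code_len = 8847 * 14.92 = 131997.24 bits
ratio = original_size / compressed_size = 141552 / 131997.24 = 1.0724

Compression ratio = 1.0724


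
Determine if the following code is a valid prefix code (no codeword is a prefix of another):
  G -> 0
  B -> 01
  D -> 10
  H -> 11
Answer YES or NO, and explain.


Checking each pair (does one codeword prefix another?):
  G='0' vs B='01': prefix -- VIOLATION

NO -- this is NOT a valid prefix code. G (0) is a prefix of B (01).


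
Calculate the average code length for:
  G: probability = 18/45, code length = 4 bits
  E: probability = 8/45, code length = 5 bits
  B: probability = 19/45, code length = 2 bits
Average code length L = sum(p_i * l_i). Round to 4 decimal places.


Weighted contributions p_i * l_i:
  G: (18/45) * 4 = 72/45
  E: (8/45) * 5 = 40/45
  B: (19/45) * 2 = 38/45
Sum = (72 + 40 + 38)/45 = 150/45

L = 150/45 = 3.3333 bits/symbol


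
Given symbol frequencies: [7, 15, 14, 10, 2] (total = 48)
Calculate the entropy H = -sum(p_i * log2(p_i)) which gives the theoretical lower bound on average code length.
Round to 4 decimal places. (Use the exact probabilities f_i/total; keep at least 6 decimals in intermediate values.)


Per-symbol terms -p_i * log2(p_i) with p_i = f_i/48:
  p = 7/48 = 0.145833: log2(p) = -2.777608, -p*log2(p) = 0.405068
  p = 15/48 = 0.312500: log2(p) = -1.678072, -p*log2(p) = 0.524397
  p = 14/48 = 0.291667: log2(p) = -1.777608, -p*log2(p) = 0.518469
  p = 10/48 = 0.208333: log2(p) = -2.263034, -p*log2(p) = 0.471466
  p = 2/48 = 0.041667: log2(p) = -4.584963, -p*log2(p) = 0.191040
H = 0.405068 + 0.524397 + 0.518469 + 0.471466 + 0.191040 = 2.110440

H = 2.1104 bits/symbol


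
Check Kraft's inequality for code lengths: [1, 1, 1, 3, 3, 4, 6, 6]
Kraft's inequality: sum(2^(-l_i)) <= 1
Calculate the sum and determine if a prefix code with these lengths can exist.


Sum = 2^(-1) + 2^(-1) + 2^(-1) + 2^(-3) + 2^(-3) + 2^(-4) + 2^(-6) + 2^(-6)
    = 0.5 + 0.5 + 0.5 + 0.125 + 0.125 + 0.0625 + 0.015625 + 0.015625
    = 118/64 = 1.84375
Since 1.84375 > 1, Kraft's inequality is NOT satisfied.
A prefix code with these lengths CANNOT exist.

Kraft sum = 1.84375. Not satisfied.


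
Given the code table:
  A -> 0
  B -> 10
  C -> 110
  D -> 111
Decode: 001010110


Decoding:
0 -> A
0 -> A
10 -> B
10 -> B
110 -> C


Result: AABBC


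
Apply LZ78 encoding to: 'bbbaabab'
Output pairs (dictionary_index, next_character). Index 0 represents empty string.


LZ78 encoding steps:
Dictionary: {0: ''}
Step 1: w='' (idx 0), next='b' -> output (0, 'b'), add 'b' as idx 1
Step 2: w='b' (idx 1), next='b' -> output (1, 'b'), add 'bb' as idx 2
Step 3: w='' (idx 0), next='a' -> output (0, 'a'), add 'a' as idx 3
Step 4: w='a' (idx 3), next='b' -> output (3, 'b'), add 'ab' as idx 4
Step 5: w='ab' (idx 4), end of input -> output (4, '')


Encoded: [(0, 'b'), (1, 'b'), (0, 'a'), (3, 'b'), (4, '')]


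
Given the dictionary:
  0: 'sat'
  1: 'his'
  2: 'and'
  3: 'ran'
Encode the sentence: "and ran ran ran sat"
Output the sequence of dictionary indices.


Look up each word in the dictionary:
  'and' -> 2
  'ran' -> 3
  'ran' -> 3
  'ran' -> 3
  'sat' -> 0

Encoded: [2, 3, 3, 3, 0]


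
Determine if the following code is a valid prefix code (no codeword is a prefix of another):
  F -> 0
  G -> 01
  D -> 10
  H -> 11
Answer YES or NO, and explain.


Checking each pair (does one codeword prefix another?):
  F='0' vs G='01': prefix -- VIOLATION

NO -- this is NOT a valid prefix code. F (0) is a prefix of G (01).


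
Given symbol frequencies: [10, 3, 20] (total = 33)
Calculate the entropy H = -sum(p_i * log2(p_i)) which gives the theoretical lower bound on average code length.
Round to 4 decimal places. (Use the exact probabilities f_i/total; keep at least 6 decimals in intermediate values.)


Per-symbol terms -p_i * log2(p_i) with p_i = f_i/33:
  p = 10/33 = 0.303030: log2(p) = -1.722466, -p*log2(p) = 0.521959
  p = 3/33 = 0.090909: log2(p) = -3.459432, -p*log2(p) = 0.314494
  p = 20/33 = 0.606061: log2(p) = -0.722466, -p*log2(p) = 0.437858
H = 0.521959 + 0.314494 + 0.437858 = 1.274311

H = 1.2743 bits/symbol


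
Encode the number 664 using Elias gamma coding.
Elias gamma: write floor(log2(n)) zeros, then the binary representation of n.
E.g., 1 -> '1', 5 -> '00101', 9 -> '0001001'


num_bits = floor(log2(664)) + 1 = 10
leading_zeros = num_bits - 1 = 9
binary(664) = 1010011000

Elias gamma(664) = '000000000' + '1010011000' = 0000000001010011000 (19 bits)


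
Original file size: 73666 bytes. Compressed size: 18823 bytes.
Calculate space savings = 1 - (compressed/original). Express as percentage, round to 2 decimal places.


ratio = compressed/original = 18823/73666 = 0.255518
savings = 1 - ratio = 1 - 0.255518 = 0.744482
as a percentage: 0.744482 * 100 = 74.45%

Space savings = 1 - 18823/73666 = 74.45%


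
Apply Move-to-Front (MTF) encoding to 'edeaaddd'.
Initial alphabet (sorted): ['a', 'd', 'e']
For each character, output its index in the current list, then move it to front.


MTF encoding:
'e': index 2 in ['a', 'd', 'e'] -> ['e', 'a', 'd']
'd': index 2 in ['e', 'a', 'd'] -> ['d', 'e', 'a']
'e': index 1 in ['d', 'e', 'a'] -> ['e', 'd', 'a']
'a': index 2 in ['e', 'd', 'a'] -> ['a', 'e', 'd']
'a': index 0 in ['a', 'e', 'd'] -> ['a', 'e', 'd']
'd': index 2 in ['a', 'e', 'd'] -> ['d', 'a', 'e']
'd': index 0 in ['d', 'a', 'e'] -> ['d', 'a', 'e']
'd': index 0 in ['d', 'a', 'e'] -> ['d', 'a', 'e']


Output: [2, 2, 1, 2, 0, 2, 0, 0]


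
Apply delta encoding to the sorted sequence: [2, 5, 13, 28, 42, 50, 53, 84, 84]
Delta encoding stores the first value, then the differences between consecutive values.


First value: 2
Deltas:
  5 - 2 = 3
  13 - 5 = 8
  28 - 13 = 15
  42 - 28 = 14
  50 - 42 = 8
  53 - 50 = 3
  84 - 53 = 31
  84 - 84 = 0


Delta encoded: [2, 3, 8, 15, 14, 8, 3, 31, 0]


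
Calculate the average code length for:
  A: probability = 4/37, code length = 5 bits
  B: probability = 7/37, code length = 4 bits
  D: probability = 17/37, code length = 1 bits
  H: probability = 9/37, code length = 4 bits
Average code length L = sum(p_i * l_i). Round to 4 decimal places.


Weighted contributions p_i * l_i:
  A: (4/37) * 5 = 20/37
  B: (7/37) * 4 = 28/37
  D: (17/37) * 1 = 17/37
  H: (9/37) * 4 = 36/37
Sum = (20 + 28 + 17 + 36)/37 = 101/37

L = 101/37 = 2.7297 bits/symbol


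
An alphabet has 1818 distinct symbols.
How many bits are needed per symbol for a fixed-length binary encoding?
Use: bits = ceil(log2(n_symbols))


log2(1818) = 10.8281
Bracket: 2^10 = 1024 < 1818 <= 2^11 = 2048
So ceil(log2(1818)) = 11

bits = ceil(log2(1818)) = ceil(10.8281) = 11 bits


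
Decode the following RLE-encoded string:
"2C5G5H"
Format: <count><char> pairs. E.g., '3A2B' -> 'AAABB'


Expanding each <count><char> pair:
  2C -> 'CC'
  5G -> 'GGGGG'
  5H -> 'HHHHH'

Decoded = CCGGGGGHHHHH


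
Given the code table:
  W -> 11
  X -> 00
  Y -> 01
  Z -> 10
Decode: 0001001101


Decoding:
00 -> X
01 -> Y
00 -> X
11 -> W
01 -> Y


Result: XYXWY


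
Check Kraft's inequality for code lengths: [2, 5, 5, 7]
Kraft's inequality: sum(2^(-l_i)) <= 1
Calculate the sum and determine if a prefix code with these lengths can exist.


Sum = 2^(-2) + 2^(-5) + 2^(-5) + 2^(-7)
    = 0.25 + 0.03125 + 0.03125 + 0.0078125
    = 41/128 = 0.3203125
Since 0.3203125 <= 1, Kraft's inequality IS satisfied.
A prefix code with these lengths CAN exist.

Kraft sum = 0.3203125. Satisfied.


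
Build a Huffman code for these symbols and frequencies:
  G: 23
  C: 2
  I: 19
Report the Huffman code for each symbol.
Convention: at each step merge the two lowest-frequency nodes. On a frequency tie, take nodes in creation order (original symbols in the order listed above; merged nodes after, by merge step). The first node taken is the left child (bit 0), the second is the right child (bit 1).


Huffman tree construction:
Step 1: Merge C(2) + I(19) = 21
Step 2: Merge (C+I)(21) + G(23) = 44
Read each symbol's code off the tree from the root (left child = 0, right child = 1).

Codes:
  G: 1 (length 1)
  C: 00 (length 2)
  I: 01 (length 2)
Average code length: 65/44 = 1.4773 bits/symbol


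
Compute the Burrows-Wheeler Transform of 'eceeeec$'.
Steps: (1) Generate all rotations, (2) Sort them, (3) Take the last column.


Rotations (sorted):
  0: $eceeeec -> last char: c
  1: c$eceeee -> last char: e
  2: ceeeec$e -> last char: e
  3: ec$eceee -> last char: e
  4: eceeeec$ -> last char: $
  5: eec$ecee -> last char: e
  6: eeec$ece -> last char: e
  7: eeeec$ec -> last char: c


BWT = ceee$eec


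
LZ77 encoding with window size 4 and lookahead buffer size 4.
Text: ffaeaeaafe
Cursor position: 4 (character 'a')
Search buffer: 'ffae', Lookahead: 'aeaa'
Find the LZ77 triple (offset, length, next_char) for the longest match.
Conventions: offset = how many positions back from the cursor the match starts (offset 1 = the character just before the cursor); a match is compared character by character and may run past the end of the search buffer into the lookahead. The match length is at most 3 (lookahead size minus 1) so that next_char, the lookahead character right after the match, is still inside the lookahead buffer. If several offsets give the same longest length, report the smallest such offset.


Try each offset into the search buffer:
  offset=1 (pos 3, char 'e'): match length 0
  offset=2 (pos 2, char 'a'): match length 3
  offset=3 (pos 1, char 'f'): match length 0
  offset=4 (pos 0, char 'f'): match length 0
Longest match has length 3 at offset 2.
next_char = character at position 4 + 3 = 7 -> 'a'

Best match: offset=2, length=3 (matching 'aea' starting at position 2)
LZ77 triple: (2, 3, 'a')


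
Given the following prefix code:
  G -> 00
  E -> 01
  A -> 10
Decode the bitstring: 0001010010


Decoding step by step:
Bits 00 -> G
Bits 01 -> E
Bits 01 -> E
Bits 00 -> G
Bits 10 -> A


Decoded message: GEEGA


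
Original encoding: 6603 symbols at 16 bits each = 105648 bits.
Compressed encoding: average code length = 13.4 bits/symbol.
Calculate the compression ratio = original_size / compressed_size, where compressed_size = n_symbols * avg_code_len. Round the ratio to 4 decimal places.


original_size = n_symbols * orig_bits = 6603 * 16 = 105648 bits
compressed_size = n_symbols * avg_code_len = 6603 * 13.4 = 88480.2 bits
ratio = original_size / compressed_size = 105648 / 88480.2 = 1.194

Compression ratio = 1.194


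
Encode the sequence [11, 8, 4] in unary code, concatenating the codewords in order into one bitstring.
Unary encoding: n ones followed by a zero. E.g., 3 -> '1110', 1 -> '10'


Encode each number as n ones followed by a terminating 0:
  11 -> 111111111110 (12 bits)
  8 -> 111111110 (9 bits)
  4 -> 11110 (5 bits)
Total length = 12 + 9 + 5 = 26 bits.

Unary([11, 8, 4]) = 11111111111011111111011110 (26 bits)


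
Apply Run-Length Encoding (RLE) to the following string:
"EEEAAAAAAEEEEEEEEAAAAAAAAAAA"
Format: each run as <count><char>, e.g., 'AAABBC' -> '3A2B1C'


Scanning runs left to right:
  i=0: run of 'E' x 3 -> '3E'
  i=3: run of 'A' x 6 -> '6A'
  i=9: run of 'E' x 8 -> '8E'
  i=17: run of 'A' x 11 -> '11A'

RLE = 3E6A8E11A


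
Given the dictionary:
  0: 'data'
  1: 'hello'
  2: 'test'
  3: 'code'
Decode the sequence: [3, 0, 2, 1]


Look up each index in the dictionary:
  3 -> 'code'
  0 -> 'data'
  2 -> 'test'
  1 -> 'hello'

Decoded: "code data test hello"


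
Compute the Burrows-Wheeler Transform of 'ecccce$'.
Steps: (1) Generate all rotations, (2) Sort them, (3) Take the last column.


Rotations (sorted):
  0: $ecccce -> last char: e
  1: cccce$e -> last char: e
  2: ccce$ec -> last char: c
  3: cce$ecc -> last char: c
  4: ce$eccc -> last char: c
  5: e$ecccc -> last char: c
  6: ecccce$ -> last char: $


BWT = eecccc$


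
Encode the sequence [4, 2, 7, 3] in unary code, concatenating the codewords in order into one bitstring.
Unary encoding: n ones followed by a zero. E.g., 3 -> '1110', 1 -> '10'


Encode each number as n ones followed by a terminating 0:
  4 -> 11110 (5 bits)
  2 -> 110 (3 bits)
  7 -> 11111110 (8 bits)
  3 -> 1110 (4 bits)
Total length = 5 + 3 + 8 + 4 = 20 bits.

Unary([4, 2, 7, 3]) = 11110110111111101110 (20 bits)


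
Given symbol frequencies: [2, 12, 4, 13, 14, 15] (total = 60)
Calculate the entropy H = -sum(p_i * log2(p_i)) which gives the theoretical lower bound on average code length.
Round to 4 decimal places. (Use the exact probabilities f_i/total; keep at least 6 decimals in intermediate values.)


Per-symbol terms -p_i * log2(p_i) with p_i = f_i/60:
  p = 2/60 = 0.033333: log2(p) = -4.906891, -p*log2(p) = 0.163563
  p = 12/60 = 0.200000: log2(p) = -2.321928, -p*log2(p) = 0.464386
  p = 4/60 = 0.066667: log2(p) = -3.906891, -p*log2(p) = 0.260459
  p = 13/60 = 0.216667: log2(p) = -2.206451, -p*log2(p) = 0.478064
  p = 14/60 = 0.233333: log2(p) = -2.099536, -p*log2(p) = 0.489892
  p = 15/60 = 0.250000: log2(p) = -2.000000, -p*log2(p) = 0.500000
H = 0.163563 + 0.464386 + 0.260459 + 0.478064 + 0.489892 + 0.500000 = 2.356364

H = 2.3564 bits/symbol


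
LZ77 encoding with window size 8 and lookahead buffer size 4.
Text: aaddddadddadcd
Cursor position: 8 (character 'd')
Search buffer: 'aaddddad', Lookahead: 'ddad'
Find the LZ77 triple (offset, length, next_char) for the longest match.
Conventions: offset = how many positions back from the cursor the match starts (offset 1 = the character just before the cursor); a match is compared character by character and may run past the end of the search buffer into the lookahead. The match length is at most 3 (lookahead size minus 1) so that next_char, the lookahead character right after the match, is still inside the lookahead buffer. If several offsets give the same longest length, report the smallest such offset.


Try each offset into the search buffer:
  offset=1 (pos 7, char 'd'): match length 2
  offset=2 (pos 6, char 'a'): match length 0
  offset=3 (pos 5, char 'd'): match length 1
  offset=4 (pos 4, char 'd'): match length 3
  offset=5 (pos 3, char 'd'): match length 2
  offset=6 (pos 2, char 'd'): match length 2
  offset=7 (pos 1, char 'a'): match length 0
  offset=8 (pos 0, char 'a'): match length 0
Longest match has length 3 at offset 4.
next_char = character at position 8 + 3 = 11 -> 'd'

Best match: offset=4, length=3 (matching 'dda' starting at position 4)
LZ77 triple: (4, 3, 'd')


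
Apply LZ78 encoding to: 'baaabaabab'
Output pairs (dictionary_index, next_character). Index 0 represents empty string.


LZ78 encoding steps:
Dictionary: {0: ''}
Step 1: w='' (idx 0), next='b' -> output (0, 'b'), add 'b' as idx 1
Step 2: w='' (idx 0), next='a' -> output (0, 'a'), add 'a' as idx 2
Step 3: w='a' (idx 2), next='a' -> output (2, 'a'), add 'aa' as idx 3
Step 4: w='b' (idx 1), next='a' -> output (1, 'a'), add 'ba' as idx 4
Step 5: w='a' (idx 2), next='b' -> output (2, 'b'), add 'ab' as idx 5
Step 6: w='ab' (idx 5), end of input -> output (5, '')


Encoded: [(0, 'b'), (0, 'a'), (2, 'a'), (1, 'a'), (2, 'b'), (5, '')]


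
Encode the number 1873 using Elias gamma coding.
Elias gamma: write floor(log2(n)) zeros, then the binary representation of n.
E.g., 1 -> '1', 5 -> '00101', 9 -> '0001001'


num_bits = floor(log2(1873)) + 1 = 11
leading_zeros = num_bits - 1 = 10
binary(1873) = 11101010001

Elias gamma(1873) = '0000000000' + '11101010001' = 000000000011101010001 (21 bits)


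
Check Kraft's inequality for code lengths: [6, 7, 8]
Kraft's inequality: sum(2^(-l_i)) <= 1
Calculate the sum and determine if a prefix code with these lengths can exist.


Sum = 2^(-6) + 2^(-7) + 2^(-8)
    = 0.015625 + 0.0078125 + 0.00390625
    = 7/256 = 0.02734375
Since 0.02734375 <= 1, Kraft's inequality IS satisfied.
A prefix code with these lengths CAN exist.

Kraft sum = 0.02734375. Satisfied.


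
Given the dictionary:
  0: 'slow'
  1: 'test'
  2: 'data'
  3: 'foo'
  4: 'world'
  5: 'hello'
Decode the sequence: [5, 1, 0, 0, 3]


Look up each index in the dictionary:
  5 -> 'hello'
  1 -> 'test'
  0 -> 'slow'
  0 -> 'slow'
  3 -> 'foo'

Decoded: "hello test slow slow foo"


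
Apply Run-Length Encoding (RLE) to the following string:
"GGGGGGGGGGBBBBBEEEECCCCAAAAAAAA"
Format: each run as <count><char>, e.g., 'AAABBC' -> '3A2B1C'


Scanning runs left to right:
  i=0: run of 'G' x 10 -> '10G'
  i=10: run of 'B' x 5 -> '5B'
  i=15: run of 'E' x 4 -> '4E'
  i=19: run of 'C' x 4 -> '4C'
  i=23: run of 'A' x 8 -> '8A'

RLE = 10G5B4E4C8A


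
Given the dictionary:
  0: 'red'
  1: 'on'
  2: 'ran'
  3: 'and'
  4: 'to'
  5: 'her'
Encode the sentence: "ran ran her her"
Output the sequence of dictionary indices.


Look up each word in the dictionary:
  'ran' -> 2
  'ran' -> 2
  'her' -> 5
  'her' -> 5

Encoded: [2, 2, 5, 5]


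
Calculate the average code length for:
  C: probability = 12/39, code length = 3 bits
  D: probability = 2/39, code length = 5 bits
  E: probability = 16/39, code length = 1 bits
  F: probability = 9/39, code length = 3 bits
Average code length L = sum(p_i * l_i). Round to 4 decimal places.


Weighted contributions p_i * l_i:
  C: (12/39) * 3 = 36/39
  D: (2/39) * 5 = 10/39
  E: (16/39) * 1 = 16/39
  F: (9/39) * 3 = 27/39
Sum = (36 + 10 + 16 + 27)/39 = 89/39

L = 89/39 = 2.2821 bits/symbol


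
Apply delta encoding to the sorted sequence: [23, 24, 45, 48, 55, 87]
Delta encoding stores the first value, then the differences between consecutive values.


First value: 23
Deltas:
  24 - 23 = 1
  45 - 24 = 21
  48 - 45 = 3
  55 - 48 = 7
  87 - 55 = 32


Delta encoded: [23, 1, 21, 3, 7, 32]


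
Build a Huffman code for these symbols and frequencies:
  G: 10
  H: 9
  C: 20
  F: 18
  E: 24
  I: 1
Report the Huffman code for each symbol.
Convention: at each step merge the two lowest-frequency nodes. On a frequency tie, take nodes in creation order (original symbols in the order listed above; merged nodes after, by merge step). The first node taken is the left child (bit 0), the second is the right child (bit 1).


Huffman tree construction:
Step 1: Merge I(1) + H(9) = 10
Step 2: Merge G(10) + (I+H)(10) = 20
Step 3: Merge F(18) + C(20) = 38
Step 4: Merge (G+(I+H))(20) + E(24) = 44
Step 5: Merge (F+C)(38) + ((G+(I+H))+E)(44) = 82
Read each symbol's code off the tree from the root (left child = 0, right child = 1).

Codes:
  G: 100 (length 3)
  H: 1011 (length 4)
  C: 01 (length 2)
  F: 00 (length 2)
  E: 11 (length 2)
  I: 1010 (length 4)
Average code length: 194/82 = 2.3659 bits/symbol


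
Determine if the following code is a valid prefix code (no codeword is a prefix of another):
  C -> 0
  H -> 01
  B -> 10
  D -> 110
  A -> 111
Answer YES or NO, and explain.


Checking each pair (does one codeword prefix another?):
  C='0' vs H='01': prefix -- VIOLATION

NO -- this is NOT a valid prefix code. C (0) is a prefix of H (01).


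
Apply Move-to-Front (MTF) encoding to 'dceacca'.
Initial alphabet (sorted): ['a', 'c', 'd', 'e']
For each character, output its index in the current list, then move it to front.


MTF encoding:
'd': index 2 in ['a', 'c', 'd', 'e'] -> ['d', 'a', 'c', 'e']
'c': index 2 in ['d', 'a', 'c', 'e'] -> ['c', 'd', 'a', 'e']
'e': index 3 in ['c', 'd', 'a', 'e'] -> ['e', 'c', 'd', 'a']
'a': index 3 in ['e', 'c', 'd', 'a'] -> ['a', 'e', 'c', 'd']
'c': index 2 in ['a', 'e', 'c', 'd'] -> ['c', 'a', 'e', 'd']
'c': index 0 in ['c', 'a', 'e', 'd'] -> ['c', 'a', 'e', 'd']
'a': index 1 in ['c', 'a', 'e', 'd'] -> ['a', 'c', 'e', 'd']


Output: [2, 2, 3, 3, 2, 0, 1]


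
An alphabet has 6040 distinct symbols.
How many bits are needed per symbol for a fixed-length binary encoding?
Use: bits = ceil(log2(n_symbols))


log2(6040) = 12.5603
Bracket: 2^12 = 4096 < 6040 <= 2^13 = 8192
So ceil(log2(6040)) = 13

bits = ceil(log2(6040)) = ceil(12.5603) = 13 bits


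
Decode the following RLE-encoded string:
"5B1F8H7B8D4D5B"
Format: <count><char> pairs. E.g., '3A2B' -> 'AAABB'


Expanding each <count><char> pair:
  5B -> 'BBBBB'
  1F -> 'F'
  8H -> 'HHHHHHHH'
  7B -> 'BBBBBBB'
  8D -> 'DDDDDDDD'
  4D -> 'DDDD'
  5B -> 'BBBBB'

Decoded = BBBBBFHHHHHHHHBBBBBBBDDDDDDDDDDDDBBBBB


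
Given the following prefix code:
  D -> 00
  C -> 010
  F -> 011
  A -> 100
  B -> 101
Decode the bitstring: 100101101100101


Decoding step by step:
Bits 100 -> A
Bits 101 -> B
Bits 101 -> B
Bits 100 -> A
Bits 101 -> B


Decoded message: ABBAB


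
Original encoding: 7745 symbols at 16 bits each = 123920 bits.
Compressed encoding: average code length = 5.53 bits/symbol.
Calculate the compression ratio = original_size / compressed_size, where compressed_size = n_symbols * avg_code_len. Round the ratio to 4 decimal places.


original_size = n_symbols * orig_bits = 7745 * 16 = 123920 bits
compressed_size = n_symbols * avg_code_len = 7745 * 5.53 = 42829.85 bits
ratio = original_size / compressed_size = 123920 / 42829.85 = 2.8933

Compression ratio = 2.8933


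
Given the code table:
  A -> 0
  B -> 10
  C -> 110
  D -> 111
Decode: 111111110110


Decoding:
111 -> D
111 -> D
110 -> C
110 -> C


Result: DDCC


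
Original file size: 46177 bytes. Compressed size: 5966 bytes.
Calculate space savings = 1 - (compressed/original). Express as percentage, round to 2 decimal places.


ratio = compressed/original = 5966/46177 = 0.129199
savings = 1 - ratio = 1 - 0.129199 = 0.870801
as a percentage: 0.870801 * 100 = 87.08%

Space savings = 1 - 5966/46177 = 87.08%


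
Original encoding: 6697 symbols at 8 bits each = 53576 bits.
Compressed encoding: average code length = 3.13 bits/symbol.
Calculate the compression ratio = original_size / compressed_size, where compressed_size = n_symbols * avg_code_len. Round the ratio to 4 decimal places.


original_size = n_symbols * orig_bits = 6697 * 8 = 53576 bits
compressed_size = n_symbols * avg_code_len = 6697 * 3.13 = 20961.61 bits
ratio = original_size / compressed_size = 53576 / 20961.61 = 2.5559

Compression ratio = 2.5559


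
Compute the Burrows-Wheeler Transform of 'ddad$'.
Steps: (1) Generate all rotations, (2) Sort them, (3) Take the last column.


Rotations (sorted):
  0: $ddad -> last char: d
  1: ad$dd -> last char: d
  2: d$dda -> last char: a
  3: dad$d -> last char: d
  4: ddad$ -> last char: $


BWT = ddad$


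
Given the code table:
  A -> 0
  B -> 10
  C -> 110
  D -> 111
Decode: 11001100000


Decoding:
110 -> C
0 -> A
110 -> C
0 -> A
0 -> A
0 -> A
0 -> A


Result: CACAAAA


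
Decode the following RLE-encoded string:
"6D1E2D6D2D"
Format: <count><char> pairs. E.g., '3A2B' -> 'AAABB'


Expanding each <count><char> pair:
  6D -> 'DDDDDD'
  1E -> 'E'
  2D -> 'DD'
  6D -> 'DDDDDD'
  2D -> 'DD'

Decoded = DDDDDDEDDDDDDDDDD


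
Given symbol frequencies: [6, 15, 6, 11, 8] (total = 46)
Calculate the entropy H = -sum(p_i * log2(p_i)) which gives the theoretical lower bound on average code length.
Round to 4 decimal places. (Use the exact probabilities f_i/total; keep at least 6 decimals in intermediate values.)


Per-symbol terms -p_i * log2(p_i) with p_i = f_i/46:
  p = 6/46 = 0.130435: log2(p) = -2.938599, -p*log2(p) = 0.383296
  p = 15/46 = 0.326087: log2(p) = -1.616671, -p*log2(p) = 0.527175
  p = 6/46 = 0.130435: log2(p) = -2.938599, -p*log2(p) = 0.383296
  p = 11/46 = 0.239130: log2(p) = -2.064130, -p*log2(p) = 0.493596
  p = 8/46 = 0.173913: log2(p) = -2.523562, -p*log2(p) = 0.438880
H = 0.383296 + 0.527175 + 0.383296 + 0.493596 + 0.438880 = 2.226243

H = 2.2262 bits/symbol


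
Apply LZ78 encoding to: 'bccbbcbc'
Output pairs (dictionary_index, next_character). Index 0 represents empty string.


LZ78 encoding steps:
Dictionary: {0: ''}
Step 1: w='' (idx 0), next='b' -> output (0, 'b'), add 'b' as idx 1
Step 2: w='' (idx 0), next='c' -> output (0, 'c'), add 'c' as idx 2
Step 3: w='c' (idx 2), next='b' -> output (2, 'b'), add 'cb' as idx 3
Step 4: w='b' (idx 1), next='c' -> output (1, 'c'), add 'bc' as idx 4
Step 5: w='bc' (idx 4), end of input -> output (4, '')


Encoded: [(0, 'b'), (0, 'c'), (2, 'b'), (1, 'c'), (4, '')]


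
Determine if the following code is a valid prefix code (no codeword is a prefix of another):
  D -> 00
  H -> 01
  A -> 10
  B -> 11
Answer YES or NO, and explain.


Checking each pair (does one codeword prefix another?):
  D='00' vs H='01': no prefix
  D='00' vs A='10': no prefix
  D='00' vs B='11': no prefix
  H='01' vs D='00': no prefix
  H='01' vs A='10': no prefix
  H='01' vs B='11': no prefix
  A='10' vs D='00': no prefix
  A='10' vs H='01': no prefix
  A='10' vs B='11': no prefix
  B='11' vs D='00': no prefix
  B='11' vs H='01': no prefix
  B='11' vs A='10': no prefix
No violation found over all pairs.

YES -- this is a valid prefix code. No codeword is a prefix of any other codeword.


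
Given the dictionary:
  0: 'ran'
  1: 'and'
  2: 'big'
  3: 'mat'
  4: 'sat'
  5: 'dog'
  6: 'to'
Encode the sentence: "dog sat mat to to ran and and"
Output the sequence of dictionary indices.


Look up each word in the dictionary:
  'dog' -> 5
  'sat' -> 4
  'mat' -> 3
  'to' -> 6
  'to' -> 6
  'ran' -> 0
  'and' -> 1
  'and' -> 1

Encoded: [5, 4, 3, 6, 6, 0, 1, 1]


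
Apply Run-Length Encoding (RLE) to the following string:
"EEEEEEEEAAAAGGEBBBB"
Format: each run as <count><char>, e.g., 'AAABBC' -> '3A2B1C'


Scanning runs left to right:
  i=0: run of 'E' x 8 -> '8E'
  i=8: run of 'A' x 4 -> '4A'
  i=12: run of 'G' x 2 -> '2G'
  i=14: run of 'E' x 1 -> '1E'
  i=15: run of 'B' x 4 -> '4B'

RLE = 8E4A2G1E4B


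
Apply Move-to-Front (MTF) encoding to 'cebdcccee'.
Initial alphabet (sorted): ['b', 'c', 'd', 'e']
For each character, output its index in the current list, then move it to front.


MTF encoding:
'c': index 1 in ['b', 'c', 'd', 'e'] -> ['c', 'b', 'd', 'e']
'e': index 3 in ['c', 'b', 'd', 'e'] -> ['e', 'c', 'b', 'd']
'b': index 2 in ['e', 'c', 'b', 'd'] -> ['b', 'e', 'c', 'd']
'd': index 3 in ['b', 'e', 'c', 'd'] -> ['d', 'b', 'e', 'c']
'c': index 3 in ['d', 'b', 'e', 'c'] -> ['c', 'd', 'b', 'e']
'c': index 0 in ['c', 'd', 'b', 'e'] -> ['c', 'd', 'b', 'e']
'c': index 0 in ['c', 'd', 'b', 'e'] -> ['c', 'd', 'b', 'e']
'e': index 3 in ['c', 'd', 'b', 'e'] -> ['e', 'c', 'd', 'b']
'e': index 0 in ['e', 'c', 'd', 'b'] -> ['e', 'c', 'd', 'b']


Output: [1, 3, 2, 3, 3, 0, 0, 3, 0]


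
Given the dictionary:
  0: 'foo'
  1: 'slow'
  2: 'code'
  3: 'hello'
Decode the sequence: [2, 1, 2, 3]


Look up each index in the dictionary:
  2 -> 'code'
  1 -> 'slow'
  2 -> 'code'
  3 -> 'hello'

Decoded: "code slow code hello"


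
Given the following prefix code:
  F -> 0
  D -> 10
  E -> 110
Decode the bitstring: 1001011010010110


Decoding step by step:
Bits 10 -> D
Bits 0 -> F
Bits 10 -> D
Bits 110 -> E
Bits 10 -> D
Bits 0 -> F
Bits 10 -> D
Bits 110 -> E


Decoded message: DFDEDFDE


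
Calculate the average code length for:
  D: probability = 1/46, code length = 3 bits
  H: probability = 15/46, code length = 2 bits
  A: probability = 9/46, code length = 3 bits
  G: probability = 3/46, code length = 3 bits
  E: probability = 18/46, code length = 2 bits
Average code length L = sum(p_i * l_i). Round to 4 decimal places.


Weighted contributions p_i * l_i:
  D: (1/46) * 3 = 3/46
  H: (15/46) * 2 = 30/46
  A: (9/46) * 3 = 27/46
  G: (3/46) * 3 = 9/46
  E: (18/46) * 2 = 36/46
Sum = (3 + 30 + 27 + 9 + 36)/46 = 105/46

L = 105/46 = 2.2826 bits/symbol


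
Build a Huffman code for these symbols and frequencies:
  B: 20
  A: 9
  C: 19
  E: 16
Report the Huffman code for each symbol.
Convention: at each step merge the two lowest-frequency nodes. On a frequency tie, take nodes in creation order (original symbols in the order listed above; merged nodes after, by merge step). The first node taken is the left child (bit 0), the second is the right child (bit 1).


Huffman tree construction:
Step 1: Merge A(9) + E(16) = 25
Step 2: Merge C(19) + B(20) = 39
Step 3: Merge (A+E)(25) + (C+B)(39) = 64
Read each symbol's code off the tree from the root (left child = 0, right child = 1).

Codes:
  B: 11 (length 2)
  A: 00 (length 2)
  C: 10 (length 2)
  E: 01 (length 2)
Average code length: 128/64 = 2.0000 bits/symbol


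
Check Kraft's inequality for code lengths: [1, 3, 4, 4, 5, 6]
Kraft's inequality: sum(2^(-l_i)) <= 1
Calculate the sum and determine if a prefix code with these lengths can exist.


Sum = 2^(-1) + 2^(-3) + 2^(-4) + 2^(-4) + 2^(-5) + 2^(-6)
    = 0.5 + 0.125 + 0.0625 + 0.0625 + 0.03125 + 0.015625
    = 51/64 = 0.796875
Since 0.796875 <= 1, Kraft's inequality IS satisfied.
A prefix code with these lengths CAN exist.

Kraft sum = 0.796875. Satisfied.


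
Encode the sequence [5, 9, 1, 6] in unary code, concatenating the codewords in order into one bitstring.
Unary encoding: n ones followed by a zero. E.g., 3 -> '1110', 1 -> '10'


Encode each number as n ones followed by a terminating 0:
  5 -> 111110 (6 bits)
  9 -> 1111111110 (10 bits)
  1 -> 10 (2 bits)
  6 -> 1111110 (7 bits)
Total length = 6 + 10 + 2 + 7 = 25 bits.

Unary([5, 9, 1, 6]) = 1111101111111110101111110 (25 bits)


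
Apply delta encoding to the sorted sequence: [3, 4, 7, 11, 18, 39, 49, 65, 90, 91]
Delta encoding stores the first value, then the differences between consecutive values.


First value: 3
Deltas:
  4 - 3 = 1
  7 - 4 = 3
  11 - 7 = 4
  18 - 11 = 7
  39 - 18 = 21
  49 - 39 = 10
  65 - 49 = 16
  90 - 65 = 25
  91 - 90 = 1


Delta encoded: [3, 1, 3, 4, 7, 21, 10, 16, 25, 1]


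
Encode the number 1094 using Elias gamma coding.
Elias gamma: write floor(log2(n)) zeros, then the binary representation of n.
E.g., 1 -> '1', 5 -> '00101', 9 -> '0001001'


num_bits = floor(log2(1094)) + 1 = 11
leading_zeros = num_bits - 1 = 10
binary(1094) = 10001000110

Elias gamma(1094) = '0000000000' + '10001000110' = 000000000010001000110 (21 bits)


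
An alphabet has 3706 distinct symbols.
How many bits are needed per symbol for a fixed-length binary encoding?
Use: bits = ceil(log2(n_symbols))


log2(3706) = 11.8556
Bracket: 2^11 = 2048 < 3706 <= 2^12 = 4096
So ceil(log2(3706)) = 12

bits = ceil(log2(3706)) = ceil(11.8556) = 12 bits


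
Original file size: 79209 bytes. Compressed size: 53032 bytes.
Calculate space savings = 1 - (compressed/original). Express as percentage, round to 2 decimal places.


ratio = compressed/original = 53032/79209 = 0.66952
savings = 1 - ratio = 1 - 0.66952 = 0.33048
as a percentage: 0.33048 * 100 = 33.05%

Space savings = 1 - 53032/79209 = 33.05%


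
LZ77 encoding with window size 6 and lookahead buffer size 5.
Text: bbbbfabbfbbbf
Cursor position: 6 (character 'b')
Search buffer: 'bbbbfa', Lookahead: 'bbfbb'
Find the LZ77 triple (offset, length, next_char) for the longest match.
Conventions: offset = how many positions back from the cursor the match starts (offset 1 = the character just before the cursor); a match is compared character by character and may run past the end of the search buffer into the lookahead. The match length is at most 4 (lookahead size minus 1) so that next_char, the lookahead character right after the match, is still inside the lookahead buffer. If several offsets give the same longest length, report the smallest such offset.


Try each offset into the search buffer:
  offset=1 (pos 5, char 'a'): match length 0
  offset=2 (pos 4, char 'f'): match length 0
  offset=3 (pos 3, char 'b'): match length 1
  offset=4 (pos 2, char 'b'): match length 3
  offset=5 (pos 1, char 'b'): match length 2
  offset=6 (pos 0, char 'b'): match length 2
Longest match has length 3 at offset 4.
next_char = character at position 6 + 3 = 9 -> 'b'

Best match: offset=4, length=3 (matching 'bbf' starting at position 2)
LZ77 triple: (4, 3, 'b')


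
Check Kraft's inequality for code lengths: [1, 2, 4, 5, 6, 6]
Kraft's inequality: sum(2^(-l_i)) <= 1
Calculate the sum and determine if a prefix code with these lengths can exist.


Sum = 2^(-1) + 2^(-2) + 2^(-4) + 2^(-5) + 2^(-6) + 2^(-6)
    = 0.5 + 0.25 + 0.0625 + 0.03125 + 0.015625 + 0.015625
    = 56/64 = 0.875
Since 0.875 <= 1, Kraft's inequality IS satisfied.
A prefix code with these lengths CAN exist.

Kraft sum = 0.875. Satisfied.


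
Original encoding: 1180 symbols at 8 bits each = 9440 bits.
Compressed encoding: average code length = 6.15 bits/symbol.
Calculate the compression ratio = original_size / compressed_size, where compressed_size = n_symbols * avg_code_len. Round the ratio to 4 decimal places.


original_size = n_symbols * orig_bits = 1180 * 8 = 9440 bits
compressed_size = n_symbols * avg_code_len = 1180 * 6.15 = 7257.0 bits
ratio = original_size / compressed_size = 9440 / 7257.0 = 1.3008

Compression ratio = 1.3008


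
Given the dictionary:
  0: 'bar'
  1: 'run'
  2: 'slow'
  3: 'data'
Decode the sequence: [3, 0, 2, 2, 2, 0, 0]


Look up each index in the dictionary:
  3 -> 'data'
  0 -> 'bar'
  2 -> 'slow'
  2 -> 'slow'
  2 -> 'slow'
  0 -> 'bar'
  0 -> 'bar'

Decoded: "data bar slow slow slow bar bar"


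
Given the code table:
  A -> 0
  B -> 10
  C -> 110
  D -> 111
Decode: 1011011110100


Decoding:
10 -> B
110 -> C
111 -> D
10 -> B
10 -> B
0 -> A


Result: BCDBBA


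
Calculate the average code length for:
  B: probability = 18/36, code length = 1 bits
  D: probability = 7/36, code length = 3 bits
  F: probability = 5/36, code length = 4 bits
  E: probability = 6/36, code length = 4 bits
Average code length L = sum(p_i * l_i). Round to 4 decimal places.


Weighted contributions p_i * l_i:
  B: (18/36) * 1 = 18/36
  D: (7/36) * 3 = 21/36
  F: (5/36) * 4 = 20/36
  E: (6/36) * 4 = 24/36
Sum = (18 + 21 + 20 + 24)/36 = 83/36

L = 83/36 = 2.3056 bits/symbol


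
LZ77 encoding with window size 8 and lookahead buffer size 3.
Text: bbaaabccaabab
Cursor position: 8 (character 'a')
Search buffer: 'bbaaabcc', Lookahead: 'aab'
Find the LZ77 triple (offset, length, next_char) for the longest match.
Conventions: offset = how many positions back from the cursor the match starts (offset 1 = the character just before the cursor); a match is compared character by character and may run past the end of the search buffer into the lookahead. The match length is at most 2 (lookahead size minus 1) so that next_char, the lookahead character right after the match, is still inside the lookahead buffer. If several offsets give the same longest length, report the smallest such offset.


Try each offset into the search buffer:
  offset=1 (pos 7, char 'c'): match length 0
  offset=2 (pos 6, char 'c'): match length 0
  offset=3 (pos 5, char 'b'): match length 0
  offset=4 (pos 4, char 'a'): match length 1
  offset=5 (pos 3, char 'a'): match length 2
  offset=6 (pos 2, char 'a'): match length 2
  offset=7 (pos 1, char 'b'): match length 0
  offset=8 (pos 0, char 'b'): match length 0
Longest match has length 2, found at offsets 5, 6; take the smallest, offset 5.
next_char = character at position 8 + 2 = 10 -> 'b'

Best match: offset=5, length=2 (matching 'aa' starting at position 3)
LZ77 triple: (5, 2, 'b')


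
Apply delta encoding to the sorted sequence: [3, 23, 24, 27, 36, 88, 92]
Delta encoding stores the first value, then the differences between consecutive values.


First value: 3
Deltas:
  23 - 3 = 20
  24 - 23 = 1
  27 - 24 = 3
  36 - 27 = 9
  88 - 36 = 52
  92 - 88 = 4


Delta encoded: [3, 20, 1, 3, 9, 52, 4]


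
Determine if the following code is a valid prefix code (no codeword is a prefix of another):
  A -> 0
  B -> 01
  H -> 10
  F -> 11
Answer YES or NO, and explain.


Checking each pair (does one codeword prefix another?):
  A='0' vs B='01': prefix -- VIOLATION

NO -- this is NOT a valid prefix code. A (0) is a prefix of B (01).


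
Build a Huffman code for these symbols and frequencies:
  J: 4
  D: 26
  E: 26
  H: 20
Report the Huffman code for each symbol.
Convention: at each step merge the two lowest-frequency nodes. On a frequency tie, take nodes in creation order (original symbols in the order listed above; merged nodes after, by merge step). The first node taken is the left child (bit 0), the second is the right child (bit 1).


Huffman tree construction:
Step 1: Merge J(4) + H(20) = 24
Step 2: Merge (J+H)(24) + D(26) = 50
Step 3: Merge E(26) + ((J+H)+D)(50) = 76
Read each symbol's code off the tree from the root (left child = 0, right child = 1).

Codes:
  J: 100 (length 3)
  D: 11 (length 2)
  E: 0 (length 1)
  H: 101 (length 3)
Average code length: 150/76 = 1.9737 bits/symbol


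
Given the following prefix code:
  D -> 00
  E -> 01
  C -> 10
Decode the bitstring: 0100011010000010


Decoding step by step:
Bits 01 -> E
Bits 00 -> D
Bits 01 -> E
Bits 10 -> C
Bits 10 -> C
Bits 00 -> D
Bits 00 -> D
Bits 10 -> C


Decoded message: EDECCDDC


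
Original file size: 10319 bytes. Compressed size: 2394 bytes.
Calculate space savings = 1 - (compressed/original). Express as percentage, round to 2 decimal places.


ratio = compressed/original = 2394/10319 = 0.231999
savings = 1 - ratio = 1 - 0.231999 = 0.768001
as a percentage: 0.768001 * 100 = 76.8%

Space savings = 1 - 2394/10319 = 76.8%


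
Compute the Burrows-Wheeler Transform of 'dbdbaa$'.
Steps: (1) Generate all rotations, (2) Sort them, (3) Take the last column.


Rotations (sorted):
  0: $dbdbaa -> last char: a
  1: a$dbdba -> last char: a
  2: aa$dbdb -> last char: b
  3: baa$dbd -> last char: d
  4: bdbaa$d -> last char: d
  5: dbaa$db -> last char: b
  6: dbdbaa$ -> last char: $


BWT = aabddb$


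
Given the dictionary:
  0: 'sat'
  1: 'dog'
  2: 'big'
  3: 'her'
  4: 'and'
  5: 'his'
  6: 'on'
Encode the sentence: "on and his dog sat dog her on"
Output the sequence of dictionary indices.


Look up each word in the dictionary:
  'on' -> 6
  'and' -> 4
  'his' -> 5
  'dog' -> 1
  'sat' -> 0
  'dog' -> 1
  'her' -> 3
  'on' -> 6

Encoded: [6, 4, 5, 1, 0, 1, 3, 6]
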